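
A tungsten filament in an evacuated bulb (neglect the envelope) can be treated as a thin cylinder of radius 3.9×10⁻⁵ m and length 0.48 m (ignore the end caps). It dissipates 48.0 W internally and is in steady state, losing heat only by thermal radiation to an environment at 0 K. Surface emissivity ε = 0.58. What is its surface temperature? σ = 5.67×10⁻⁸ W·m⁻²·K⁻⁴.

T ≈ 1880 K

Steady state: internal power = radiated power, P = εσA T⁴.
Radiating area A = 2πrL = 1.176×10⁻⁴ m².
T⁴ = P/(εσA) = 48.0/(0.58·5.67×10⁻⁸·1.176×10⁻⁴) = 1.241×10¹³ K⁴.
T = (1.241×10¹³)^(1/4).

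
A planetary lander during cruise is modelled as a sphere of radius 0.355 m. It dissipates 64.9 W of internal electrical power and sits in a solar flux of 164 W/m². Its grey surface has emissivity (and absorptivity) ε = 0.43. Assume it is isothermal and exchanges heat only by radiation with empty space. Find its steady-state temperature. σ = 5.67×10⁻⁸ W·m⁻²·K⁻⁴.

T ≈ 221 K

At steady state, absorbed solar power + internal power = radiated power.
Absorbed: α·S·A_cross = 0.43·164·0.3959 = 27.92 W (cross-section πr²).
Total input = 27.92 + 64.9 = 92.82 W.
Radiated: εσ·A_surf·T⁴ with A_surf = 4πr² = 1.584 m².
T⁴ = 92.82/(0.43·5.67×10⁻⁸·1.584) = 2.404×10⁹ K⁴.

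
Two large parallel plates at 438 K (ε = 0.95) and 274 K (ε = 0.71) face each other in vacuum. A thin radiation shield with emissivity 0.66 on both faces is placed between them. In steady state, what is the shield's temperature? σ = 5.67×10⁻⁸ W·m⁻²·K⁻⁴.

T_s ≈ 389 K

In steady state the net flux on the hot side equals that on the cold side.
σ(T₁⁴−T_s⁴)/D₁ = σ(T_s⁴−T₂⁴)/D₂, with D₁ = 1/ε₁+1/ε_s−1 = 1.568, D₂ = 1/ε_s+1/ε₂−1 = 1.924.
Solve for T_s⁴: T_s⁴ = (D₂·T₁⁴ + D₁·T₂⁴)/(D₁+D₂) = 2.281×10¹⁰ K⁴.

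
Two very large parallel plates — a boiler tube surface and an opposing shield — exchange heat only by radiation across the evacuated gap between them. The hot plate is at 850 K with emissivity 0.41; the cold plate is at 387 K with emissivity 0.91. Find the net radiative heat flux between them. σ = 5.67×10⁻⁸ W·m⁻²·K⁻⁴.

For two infinite grey parallel plates, q = σ(T₁⁴ − T₂⁴)/(1/ε₁ + 1/ε₂ − 1).
T₁⁴ − T₂⁴ = 5.220×10¹¹ − 2.243×10¹⁰ = 4.996×10¹¹ K⁴.
1/ε₁ + 1/ε₂ − 1 = 2.439 + 1.099 − 1 = 2.538.
q = 5.67×10⁻⁸ × 4.996×10¹¹ / 2.538.

q ≈ 11200 W/m²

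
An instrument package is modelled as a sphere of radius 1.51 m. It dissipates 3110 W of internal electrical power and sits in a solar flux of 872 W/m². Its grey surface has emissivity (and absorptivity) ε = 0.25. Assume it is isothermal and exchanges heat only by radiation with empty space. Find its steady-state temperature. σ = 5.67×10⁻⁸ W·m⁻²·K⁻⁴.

At steady state, absorbed solar power + internal power = radiated power.
Absorbed: α·S·A_cross = 0.25·872·7.163 = 1562 W (cross-section πr²).
Total input = 1562 + 3110 = 4672 W.
Radiated: εσ·A_surf·T⁴ with A_surf = 4πr² = 28.65 m².
T⁴ = 4672/(0.25·5.67×10⁻⁸·28.65) = 1.150×10¹⁰ K⁴.

T ≈ 327 K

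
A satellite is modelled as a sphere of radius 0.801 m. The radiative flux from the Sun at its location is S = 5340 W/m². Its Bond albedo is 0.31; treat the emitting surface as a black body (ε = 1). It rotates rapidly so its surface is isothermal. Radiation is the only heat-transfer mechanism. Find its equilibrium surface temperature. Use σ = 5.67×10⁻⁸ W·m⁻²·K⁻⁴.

T ≈ 357 K

At equilibrium, absorbed power = emitted power.
Absorbing cross-section = πr² = 2.016 m²; emitting surface = 4πr² = 8.063 m² (ratio 4).
(1−a)S·A_cross = εσ·A_surf·T⁴  ⇒  T⁴ = (1−a)S/(4σ).
T⁴ = 0.690·5340/(4·5.67×10⁻⁸) = 1.625×10¹⁰ K⁴.
T = (1.625×10¹⁰)^(1/4).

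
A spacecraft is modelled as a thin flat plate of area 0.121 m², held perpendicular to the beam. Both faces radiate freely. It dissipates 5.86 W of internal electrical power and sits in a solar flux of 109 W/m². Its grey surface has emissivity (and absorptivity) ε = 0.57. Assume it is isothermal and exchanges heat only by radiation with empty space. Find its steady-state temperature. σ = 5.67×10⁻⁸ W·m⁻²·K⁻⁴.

At steady state, absorbed solar power + internal power = radiated power.
Absorbed: α·S·A_cross = 0.57·109·0.1210 = 7.518 W (cross-section A).
Total input = 7.518 + 5.86 = 13.38 W.
Radiated: εσ·A_surf·T⁴ with A_surf = 2A = 0.2420 m².
T⁴ = 13.38/(0.57·5.67×10⁻⁸·0.2420) = 1.710×10⁹ K⁴.

T ≈ 203 K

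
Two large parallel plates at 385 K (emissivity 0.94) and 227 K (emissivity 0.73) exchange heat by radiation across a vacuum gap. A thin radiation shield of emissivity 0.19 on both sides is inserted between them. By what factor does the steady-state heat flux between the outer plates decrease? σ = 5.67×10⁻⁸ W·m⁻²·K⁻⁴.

factor ≈ 7.64

Without shield: q₀ = σΔ(T⁴)/(1/ε₁+1/ε₂−1) with denominator 1.434.
With shield the two gaps are in series; the resistances add: (1/ε₁+1/ε_s−1)+(1/ε_s+1/ε₂−1) = 5.327+5.633 = 10.96.
Heat-flux ratio q₀/q = 10.96/1.434.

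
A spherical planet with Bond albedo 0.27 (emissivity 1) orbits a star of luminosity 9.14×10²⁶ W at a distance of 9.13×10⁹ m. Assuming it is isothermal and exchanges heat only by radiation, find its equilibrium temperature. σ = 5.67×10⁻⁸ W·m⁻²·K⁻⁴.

T ≈ 1290 K

First find the stellar flux at distance d: S = L/(4πd²) = 9.14×10²⁶/(4π·(9.13×10⁹)²) = 8.726×10⁵ W/m².
For an isothermal sphere, absorbed (1−a)S·πr² = emitted σ·4πr²·T⁴, so T⁴ = (1−a)S/(4σ).
T⁴ = 0.730·8.726×10⁵/(4·5.67×10⁻⁸) = 2.809×10¹² K⁴.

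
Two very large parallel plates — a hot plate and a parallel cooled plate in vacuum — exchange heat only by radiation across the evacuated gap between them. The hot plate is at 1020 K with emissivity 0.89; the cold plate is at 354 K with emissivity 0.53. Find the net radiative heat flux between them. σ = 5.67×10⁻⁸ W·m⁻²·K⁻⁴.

For two infinite grey parallel plates, q = σ(T₁⁴ − T₂⁴)/(1/ε₁ + 1/ε₂ − 1).
T₁⁴ − T₂⁴ = 1.082×10¹² − 1.570×10¹⁰ = 1.067×10¹² K⁴.
1/ε₁ + 1/ε₂ − 1 = 1.124 + 1.887 − 1 = 2.010.
q = 5.67×10⁻⁸ × 1.067×10¹² / 2.010.

q ≈ 30100 W/m²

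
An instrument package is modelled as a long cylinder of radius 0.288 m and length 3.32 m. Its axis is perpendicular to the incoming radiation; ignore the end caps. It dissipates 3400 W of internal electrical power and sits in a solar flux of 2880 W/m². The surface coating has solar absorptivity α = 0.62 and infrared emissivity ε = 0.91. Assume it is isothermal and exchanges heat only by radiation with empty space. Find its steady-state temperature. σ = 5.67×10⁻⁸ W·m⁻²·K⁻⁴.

T ≈ 385 K

At steady state, absorbed solar power + internal power = radiated power.
Absorbed: α·S·A_cross = 0.62·2880·1.912 = 3415 W (cross-section 2rL).
Total input = 3415 + 3400 = 6815 W.
Radiated: εσ·A_surf·T⁴ with A_surf = 2πrL = 6.008 m².
T⁴ = 6815/(0.91·5.67×10⁻⁸·6.008) = 2.198×10¹⁰ K⁴.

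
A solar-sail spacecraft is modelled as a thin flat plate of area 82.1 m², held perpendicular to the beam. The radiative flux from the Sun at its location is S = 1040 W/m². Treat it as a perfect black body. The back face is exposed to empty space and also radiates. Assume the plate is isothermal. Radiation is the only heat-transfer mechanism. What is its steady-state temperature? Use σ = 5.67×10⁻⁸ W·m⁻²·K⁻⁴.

At equilibrium, absorbed power = emitted power.
Absorbing cross-section = A = 82.10 m²; emitting surface = 2A = 164.2 m² (ratio 2).
S·A_cross = εσ·A_surf·T⁴  ⇒  T⁴ = S/(2σ).
T⁴ = 1.00·1040/(2·5.67×10⁻⁸) = 9.171×10⁹ K⁴.
T = (9.171×10⁹)^(1/4).

T ≈ 309 K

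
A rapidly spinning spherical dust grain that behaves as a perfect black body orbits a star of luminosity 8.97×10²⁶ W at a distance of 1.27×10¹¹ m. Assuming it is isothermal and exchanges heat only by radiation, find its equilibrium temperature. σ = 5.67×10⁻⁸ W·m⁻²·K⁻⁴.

T ≈ 374 K

First find the stellar flux at distance d: S = L/(4πd²) = 8.97×10²⁶/(4π·(1.27×10¹¹)²) = 4426 W/m².
For an isothermal sphere, absorbed (1−a)S·πr² = emitted σ·4πr²·T⁴, so T⁴ = (1−a)S/(4σ).
T⁴ = 1.00·4426/(4·5.67×10⁻⁸) = 1.951×10¹⁰ K⁴.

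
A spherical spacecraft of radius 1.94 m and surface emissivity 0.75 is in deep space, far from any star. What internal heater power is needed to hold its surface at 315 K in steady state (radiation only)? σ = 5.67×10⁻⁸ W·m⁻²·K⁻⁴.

P = εσ·4πr²·T⁴.
4πr² = 47.29 m²; T⁴ = 9.846×10⁹ K⁴.
P = 0.75·5.67×10⁻⁸·47.29·9.846×10⁹.

P ≈ 19800 W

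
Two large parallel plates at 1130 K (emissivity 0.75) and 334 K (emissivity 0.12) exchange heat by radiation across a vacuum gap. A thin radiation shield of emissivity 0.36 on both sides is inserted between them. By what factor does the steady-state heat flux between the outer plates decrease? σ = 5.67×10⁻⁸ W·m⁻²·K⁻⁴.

factor ≈ 1.53

Without shield: q₀ = σΔ(T⁴)/(1/ε₁+1/ε₂−1) with denominator 8.667.
With shield the two gaps are in series; the resistances add: (1/ε₁+1/ε_s−1)+(1/ε_s+1/ε₂−1) = 3.111+10.11 = 13.22.
Heat-flux ratio q₀/q = 13.22/8.667.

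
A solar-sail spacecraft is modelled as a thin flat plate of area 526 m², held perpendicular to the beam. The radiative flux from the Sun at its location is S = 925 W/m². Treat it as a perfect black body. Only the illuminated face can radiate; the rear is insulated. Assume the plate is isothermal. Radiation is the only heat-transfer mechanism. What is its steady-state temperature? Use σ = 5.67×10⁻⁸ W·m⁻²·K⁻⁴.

At equilibrium, absorbed power = emitted power.
Absorbing cross-section = A = 526.0 m²; emitting surface = A = 526.0 m² (ratio 1).
S·A_cross = εσ·A_surf·T⁴  ⇒  T⁴ = S/(1σ).
T⁴ = 1.00·925/(1·5.67×10⁻⁸) = 1.631×10¹⁰ K⁴.
T = (1.631×10¹⁰)^(1/4).

T ≈ 357 K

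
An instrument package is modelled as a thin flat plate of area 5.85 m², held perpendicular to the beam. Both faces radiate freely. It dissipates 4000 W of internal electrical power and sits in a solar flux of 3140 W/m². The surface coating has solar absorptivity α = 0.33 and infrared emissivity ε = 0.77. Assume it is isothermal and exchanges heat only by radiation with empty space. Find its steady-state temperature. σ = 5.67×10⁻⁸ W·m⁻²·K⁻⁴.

T ≈ 375 K

At steady state, absorbed solar power + internal power = radiated power.
Absorbed: α·S·A_cross = 0.33·3140·5.850 = 6062 W (cross-section A).
Total input = 6062 + 4000 = 10060 W.
Radiated: εσ·A_surf·T⁴ with A_surf = 2A = 11.70 m².
T⁴ = 10060/(0.77·5.67×10⁻⁸·11.70) = 1.970×10¹⁰ K⁴.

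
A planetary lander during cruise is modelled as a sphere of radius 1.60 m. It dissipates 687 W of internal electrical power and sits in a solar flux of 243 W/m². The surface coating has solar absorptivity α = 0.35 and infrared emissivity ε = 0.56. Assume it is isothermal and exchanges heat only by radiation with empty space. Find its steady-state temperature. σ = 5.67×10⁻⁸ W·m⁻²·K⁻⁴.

T ≈ 191 K

At steady state, absorbed solar power + internal power = radiated power.
Absorbed: α·S·A_cross = 0.35·243·8.042 = 684.0 W (cross-section πr²).
Total input = 684.0 + 687 = 1371 W.
Radiated: εσ·A_surf·T⁴ with A_surf = 4πr² = 32.17 m².
T⁴ = 1371/(0.56·5.67×10⁻⁸·32.17) = 1.342×10⁹ K⁴.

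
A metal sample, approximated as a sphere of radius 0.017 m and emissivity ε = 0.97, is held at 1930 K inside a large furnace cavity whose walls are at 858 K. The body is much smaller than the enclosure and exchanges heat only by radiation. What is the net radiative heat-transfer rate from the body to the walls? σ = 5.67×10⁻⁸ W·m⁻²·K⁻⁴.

P_net ≈ 2660 W

For a small grey body in a large enclosure: P_net = εσA(T_body⁴ − T_wall⁴).
A = 4πr² = 0.003632 m²; T_body⁴ − T_wall⁴ = 1.387×10¹³ − 5.419×10¹¹ = 1.333×10¹³ K⁴.
|P_net| = 0.97·5.67×10⁻⁸·0.003632·1.333×10¹³.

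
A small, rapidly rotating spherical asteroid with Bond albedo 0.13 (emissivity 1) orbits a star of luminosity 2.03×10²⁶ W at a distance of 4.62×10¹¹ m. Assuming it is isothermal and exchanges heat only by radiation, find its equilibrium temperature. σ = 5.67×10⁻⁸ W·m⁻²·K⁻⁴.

First find the stellar flux at distance d: S = L/(4πd²) = 2.03×10²⁶/(4π·(4.62×10¹¹)²) = 75.68 W/m².
For an isothermal sphere, absorbed (1−a)S·πr² = emitted σ·4πr²·T⁴, so T⁴ = (1−a)S/(4σ).
T⁴ = 0.870·75.68/(4·5.67×10⁻⁸) = 2.903×10⁸ K⁴.

T ≈ 131 K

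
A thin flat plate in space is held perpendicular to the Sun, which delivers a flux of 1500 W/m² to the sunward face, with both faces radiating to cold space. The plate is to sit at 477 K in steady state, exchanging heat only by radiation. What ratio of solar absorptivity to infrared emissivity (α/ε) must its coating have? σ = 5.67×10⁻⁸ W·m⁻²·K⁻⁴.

Balance: αS·A = εσ·2A·T⁴ ⇒ α/ε = 2σT⁴/S.
α/ε = 2·5.67×10⁻⁸·(477)⁴/1500 = 2·5.67×10⁻⁸·5.177×10¹⁰/1500.

α/ε ≈ 3.91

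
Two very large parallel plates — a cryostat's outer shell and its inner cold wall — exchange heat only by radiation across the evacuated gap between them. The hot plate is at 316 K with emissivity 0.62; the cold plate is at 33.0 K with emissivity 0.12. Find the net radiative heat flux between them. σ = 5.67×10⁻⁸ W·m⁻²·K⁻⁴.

For two infinite grey parallel plates, q = σ(T₁⁴ − T₂⁴)/(1/ε₁ + 1/ε₂ − 1).
T₁⁴ − T₂⁴ = 9.971×10⁹ − 1.186×10⁶ = 9.970×10⁹ K⁴.
1/ε₁ + 1/ε₂ − 1 = 1.613 + 8.333 − 1 = 8.946.
q = 5.67×10⁻⁸ × 9.970×10⁹ / 8.946.

q ≈ 63.2 W/m²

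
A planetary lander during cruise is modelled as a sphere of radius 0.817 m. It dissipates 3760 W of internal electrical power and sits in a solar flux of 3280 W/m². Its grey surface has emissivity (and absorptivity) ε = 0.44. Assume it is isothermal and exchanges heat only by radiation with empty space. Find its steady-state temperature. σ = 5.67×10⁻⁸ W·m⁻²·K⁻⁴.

T ≈ 424 K

At steady state, absorbed solar power + internal power = radiated power.
Absorbed: α·S·A_cross = 0.44·3280·2.097 = 3026 W (cross-section πr²).
Total input = 3026 + 3760 = 6786 W.
Radiated: εσ·A_surf·T⁴ with A_surf = 4πr² = 8.388 m².
T⁴ = 6786/(0.44·5.67×10⁻⁸·8.388) = 3.243×10¹⁰ K⁴.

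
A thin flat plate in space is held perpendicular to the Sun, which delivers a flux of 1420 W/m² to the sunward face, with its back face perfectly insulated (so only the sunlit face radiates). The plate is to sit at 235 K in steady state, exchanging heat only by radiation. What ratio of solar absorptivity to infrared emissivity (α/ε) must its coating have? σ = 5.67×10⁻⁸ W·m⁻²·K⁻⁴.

Balance: αS·A = εσ·1A·T⁴ ⇒ α/ε = σT⁴/S.
α/ε = 5.67×10⁻⁸·(235)⁴/1420 = 5.67×10⁻⁸·3.050×10⁹/1420.

α/ε ≈ 0.122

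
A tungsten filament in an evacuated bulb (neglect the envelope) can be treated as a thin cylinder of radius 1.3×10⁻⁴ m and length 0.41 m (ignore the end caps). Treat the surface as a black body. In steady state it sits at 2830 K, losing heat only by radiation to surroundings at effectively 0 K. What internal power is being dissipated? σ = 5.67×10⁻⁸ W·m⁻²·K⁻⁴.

P ≈ 1220 W

Steady state: P = εσA T⁴.
A = 2πrL = 3.349×10⁻⁴ m²; T⁴ = (2830)⁴ = 6.414×10¹³ K⁴.
P = 1.0 × 5.67×10⁻⁸ × 3.349×10⁻⁴ × 6.414×10¹³.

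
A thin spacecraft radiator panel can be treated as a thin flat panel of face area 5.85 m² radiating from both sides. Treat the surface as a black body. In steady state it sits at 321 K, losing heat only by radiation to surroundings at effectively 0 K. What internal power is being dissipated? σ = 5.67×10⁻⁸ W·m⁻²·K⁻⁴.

Steady state: P = εσA T⁴.
A = 2·5.85 = 11.70 m²; T⁴ = (321)⁴ = 1.062×10¹⁰ K⁴.
P = 1.0 × 5.67×10⁻⁸ × 11.70 × 1.062×10¹⁰.

P ≈ 7040 W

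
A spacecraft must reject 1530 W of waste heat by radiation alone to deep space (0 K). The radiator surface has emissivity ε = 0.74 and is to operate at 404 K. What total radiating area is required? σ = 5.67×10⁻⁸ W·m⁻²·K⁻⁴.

A ≈ 1.37 m²

P = εσA T⁴ ⇒ A = P/(εσT⁴).
T⁴ = 2.664×10¹⁰ K⁴.
A = 1530/(0.74 × 5.67×10⁻⁸ × 2.664×10¹⁰).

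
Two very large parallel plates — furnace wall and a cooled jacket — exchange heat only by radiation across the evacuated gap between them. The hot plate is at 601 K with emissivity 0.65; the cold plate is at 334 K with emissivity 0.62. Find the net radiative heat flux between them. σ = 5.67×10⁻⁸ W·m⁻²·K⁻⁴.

q ≈ 3110 W/m²

For two infinite grey parallel plates, q = σ(T₁⁴ − T₂⁴)/(1/ε₁ + 1/ε₂ − 1).
T₁⁴ − T₂⁴ = 1.305×10¹¹ − 1.244×10¹⁰ = 1.180×10¹¹ K⁴.
1/ε₁ + 1/ε₂ − 1 = 1.538 + 1.613 − 1 = 2.151.
q = 5.67×10⁻⁸ × 1.180×10¹¹ / 2.151.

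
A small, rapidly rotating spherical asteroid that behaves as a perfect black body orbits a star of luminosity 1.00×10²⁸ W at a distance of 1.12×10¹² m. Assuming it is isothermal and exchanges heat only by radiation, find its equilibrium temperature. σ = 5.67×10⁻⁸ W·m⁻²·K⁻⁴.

First find the stellar flux at distance d: S = L/(4πd²) = 1.00×10²⁸/(4π·(1.12×10¹²)²) = 634.4 W/m².
For an isothermal sphere, absorbed (1−a)S·πr² = emitted σ·4πr²·T⁴, so T⁴ = (1−a)S/(4σ).
T⁴ = 1.00·634.4/(4·5.67×10⁻⁸) = 2.797×10⁹ K⁴.

T ≈ 230 K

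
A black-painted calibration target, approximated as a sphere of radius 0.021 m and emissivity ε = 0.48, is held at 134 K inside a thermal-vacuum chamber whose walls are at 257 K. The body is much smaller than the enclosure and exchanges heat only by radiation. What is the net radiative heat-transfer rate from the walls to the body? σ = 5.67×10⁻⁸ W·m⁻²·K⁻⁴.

For a small grey body in a large enclosure: P_net = εσA(T_body⁴ − T_wall⁴).
A = 4πr² = 0.005542 m²; T_body⁴ − T_wall⁴ = 3.224×10⁸ − 4.362×10⁹ = -4.040×10⁹ K⁴.
|P_net| = 0.48·5.67×10⁻⁸·0.005542·4.040×10⁹.

P_net ≈ 0.609 W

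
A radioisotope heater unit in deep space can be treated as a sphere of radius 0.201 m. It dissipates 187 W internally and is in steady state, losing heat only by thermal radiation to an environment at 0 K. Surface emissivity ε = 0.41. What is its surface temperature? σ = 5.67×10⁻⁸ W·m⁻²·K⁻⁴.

T ≈ 355 K

Steady state: internal power = radiated power, P = εσA T⁴.
Radiating area A = 4πr² = 0.5077 m².
T⁴ = P/(εσA) = 187/(0.41·5.67×10⁻⁸·0.5077) = 1.584×10¹⁰ K⁴.
T = (1.584×10¹⁰)^(1/4).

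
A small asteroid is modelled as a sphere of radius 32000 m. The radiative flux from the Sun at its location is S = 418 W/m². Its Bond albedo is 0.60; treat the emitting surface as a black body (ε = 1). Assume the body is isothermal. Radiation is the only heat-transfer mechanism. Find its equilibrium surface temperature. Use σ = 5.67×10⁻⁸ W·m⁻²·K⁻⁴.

T ≈ 165 K

At equilibrium, absorbed power = emitted power.
Absorbing cross-section = πr² = 3.217×10⁹ m²; emitting surface = 4πr² = 1.287×10¹⁰ m² (ratio 4).
(1−a)S·A_cross = εσ·A_surf·T⁴  ⇒  T⁴ = (1−a)S/(4σ).
T⁴ = 0.400·418/(4·5.67×10⁻⁸) = 7.372×10⁸ K⁴.
T = (7.372×10⁸)^(1/4).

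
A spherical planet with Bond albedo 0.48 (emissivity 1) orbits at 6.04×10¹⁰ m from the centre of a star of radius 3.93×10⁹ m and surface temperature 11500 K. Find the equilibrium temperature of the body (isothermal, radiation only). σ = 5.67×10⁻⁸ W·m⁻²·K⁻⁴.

T ≈ 1760 K

The star's surface emits σT_*⁴; at distance d the flux is S = σT_*⁴(R_*/d)².
S = 5.67×10⁻⁸·(11500)⁴·(3.93×10⁹/6.04×10¹⁰)² = 4.198×10⁶ W/m².
For an isothermal sphere T⁴ = (1−a)S/(4σ) = 9.626×10¹² K⁴.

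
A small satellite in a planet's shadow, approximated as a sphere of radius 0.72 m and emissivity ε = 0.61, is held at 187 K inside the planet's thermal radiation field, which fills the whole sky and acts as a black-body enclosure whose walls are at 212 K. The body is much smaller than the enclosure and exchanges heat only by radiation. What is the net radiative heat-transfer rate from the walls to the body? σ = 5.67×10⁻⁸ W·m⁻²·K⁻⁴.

For a small grey body in a large enclosure: P_net = εσA(T_body⁴ − T_wall⁴).
A = 4πr² = 6.514 m²; T_body⁴ − T_wall⁴ = 1.223×10⁹ − 2.020×10⁹ = -7.971×10⁸ K⁴.
|P_net| = 0.61·5.67×10⁻⁸·6.514·7.971×10⁸.

P_net ≈ 180 W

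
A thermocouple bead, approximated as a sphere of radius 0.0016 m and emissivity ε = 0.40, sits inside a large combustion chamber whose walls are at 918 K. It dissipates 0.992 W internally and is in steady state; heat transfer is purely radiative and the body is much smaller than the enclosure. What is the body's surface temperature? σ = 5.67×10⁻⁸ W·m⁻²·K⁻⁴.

For a small grey body in a large enclosure, net radiated power = εσA(T⁴ − T_w⁴).
Steady state: P = εσA(T⁴ − T_w⁴) with A = 4πr² = 3.217×10⁻⁵ m².
T⁴ = P/(εσA) + T_w⁴ = 0.992/(0.40·5.67×10⁻⁸·3.217×10⁻⁵) + (918)⁴
    = 1.360×10¹² + 7.102×10¹¹ = 2.070×10¹² K⁴.

T ≈ 1200 K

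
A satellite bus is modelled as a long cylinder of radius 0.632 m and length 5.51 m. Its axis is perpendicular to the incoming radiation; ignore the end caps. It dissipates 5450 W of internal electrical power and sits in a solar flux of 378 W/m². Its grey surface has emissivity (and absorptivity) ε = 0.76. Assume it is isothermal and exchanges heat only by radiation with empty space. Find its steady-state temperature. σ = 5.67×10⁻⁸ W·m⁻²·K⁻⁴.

At steady state, absorbed solar power + internal power = radiated power.
Absorbed: α·S·A_cross = 0.76·378·6.965 = 2001 W (cross-section 2rL).
Total input = 2001 + 5450 = 7451 W.
Radiated: εσ·A_surf·T⁴ with A_surf = 2πrL = 21.88 m².
T⁴ = 7451/(0.76·5.67×10⁻⁸·21.88) = 7.902×10⁹ K⁴.

T ≈ 298 K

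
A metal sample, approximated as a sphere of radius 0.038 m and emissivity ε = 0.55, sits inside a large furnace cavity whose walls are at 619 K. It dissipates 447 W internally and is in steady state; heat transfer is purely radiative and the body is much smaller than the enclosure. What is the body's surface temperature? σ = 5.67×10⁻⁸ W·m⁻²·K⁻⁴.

T ≈ 984 K

For a small grey body in a large enclosure, net radiated power = εσA(T⁴ − T_w⁴).
Steady state: P = εσA(T⁴ − T_w⁴) with A = 4πr² = 0.01815 m².
T⁴ = P/(εσA) + T_w⁴ = 447/(0.55·5.67×10⁻⁸·0.01815) + (619)⁴
    = 7.899×10¹¹ + 1.468×10¹¹ = 9.367×10¹¹ K⁴.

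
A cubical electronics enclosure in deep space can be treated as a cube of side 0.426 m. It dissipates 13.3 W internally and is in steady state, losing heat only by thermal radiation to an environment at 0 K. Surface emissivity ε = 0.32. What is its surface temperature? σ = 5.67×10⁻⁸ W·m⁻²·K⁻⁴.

Steady state: internal power = radiated power, P = εσA T⁴.
Radiating area A = 6L² = 1.089 m².
T⁴ = P/(εσA) = 13.3/(0.32·5.67×10⁻⁸·1.089) = 6.732×10⁸ K⁴.
T = (6.732×10⁸)^(1/4).

T ≈ 161 K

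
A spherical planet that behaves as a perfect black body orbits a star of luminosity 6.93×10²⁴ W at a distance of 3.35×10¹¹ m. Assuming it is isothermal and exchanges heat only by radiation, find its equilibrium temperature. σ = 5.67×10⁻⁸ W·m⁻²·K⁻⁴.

First find the stellar flux at distance d: S = L/(4πd²) = 6.93×10²⁴/(4π·(3.35×10¹¹)²) = 4.914 W/m².
For an isothermal sphere, absorbed (1−a)S·πr² = emitted σ·4πr²·T⁴, so T⁴ = (1−a)S/(4σ).
T⁴ = 1.00·4.914/(4·5.67×10⁻⁸) = 2.167×10⁷ K⁴.

T ≈ 68.2 K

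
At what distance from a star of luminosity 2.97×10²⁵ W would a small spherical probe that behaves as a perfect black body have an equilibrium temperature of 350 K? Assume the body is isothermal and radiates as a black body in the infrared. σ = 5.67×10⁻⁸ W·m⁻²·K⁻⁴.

d ≈ 2.64×10¹⁰ m

For an isothermal black-emitting sphere, (1−a)S·πr² = σ·4πr²·T⁴ ⇒ S = 4σT⁴/(1−a).
S = 4·5.67×10⁻⁸·(350)⁴/1.00 = 3403 W/m².
Flux falls as S = L/(4πd²), so d = √(L/(4πS)) = √(2.97×10²⁵/(4π·3403)).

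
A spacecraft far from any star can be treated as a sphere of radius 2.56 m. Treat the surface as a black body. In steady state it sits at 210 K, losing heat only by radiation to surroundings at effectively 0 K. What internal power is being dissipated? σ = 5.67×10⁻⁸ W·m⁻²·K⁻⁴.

Steady state: P = εσA T⁴.
A = 4πr² = 82.35 m²; T⁴ = (210)⁴ = 1.945×10⁹ K⁴.
P = 1.0 × 5.67×10⁻⁸ × 82.35 × 1.945×10⁹.

P ≈ 9080 W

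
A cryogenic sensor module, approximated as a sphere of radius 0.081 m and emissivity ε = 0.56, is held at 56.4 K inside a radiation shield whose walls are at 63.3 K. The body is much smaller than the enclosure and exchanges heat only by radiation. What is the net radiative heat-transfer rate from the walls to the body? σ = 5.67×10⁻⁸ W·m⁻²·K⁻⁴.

P_net ≈ 0.0155 W

For a small grey body in a large enclosure: P_net = εσA(T_body⁴ − T_wall⁴).
A = 4πr² = 0.08245 m²; T_body⁴ − T_wall⁴ = 1.012×10⁷ − 1.606×10⁷ = -5.937×10⁶ K⁴.
|P_net| = 0.56·5.67×10⁻⁸·0.08245·5.937×10⁶.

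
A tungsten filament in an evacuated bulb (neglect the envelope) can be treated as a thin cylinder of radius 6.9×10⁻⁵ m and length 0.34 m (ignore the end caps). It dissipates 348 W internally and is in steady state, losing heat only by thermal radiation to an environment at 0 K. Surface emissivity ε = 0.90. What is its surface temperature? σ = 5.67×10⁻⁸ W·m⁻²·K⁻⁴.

Steady state: internal power = radiated power, P = εσA T⁴.
Radiating area A = 2πrL = 1.474×10⁻⁴ m².
T⁴ = P/(εσA) = 348/(0.90·5.67×10⁻⁸·1.474×10⁻⁴) = 4.626×10¹³ K⁴.
T = (4.626×10¹³)^(1/4).

T ≈ 2610 K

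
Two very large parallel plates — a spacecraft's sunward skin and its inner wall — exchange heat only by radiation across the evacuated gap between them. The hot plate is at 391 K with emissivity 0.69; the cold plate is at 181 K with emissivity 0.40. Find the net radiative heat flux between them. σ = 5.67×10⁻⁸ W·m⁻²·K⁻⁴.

q ≈ 429 W/m²

For two infinite grey parallel plates, q = σ(T₁⁴ − T₂⁴)/(1/ε₁ + 1/ε₂ − 1).
T₁⁴ − T₂⁴ = 2.337×10¹⁰ − 1.073×10⁹ = 2.230×10¹⁰ K⁴.
1/ε₁ + 1/ε₂ − 1 = 1.449 + 2.500 − 1 = 2.949.
q = 5.67×10⁻⁸ × 2.230×10¹⁰ / 2.949.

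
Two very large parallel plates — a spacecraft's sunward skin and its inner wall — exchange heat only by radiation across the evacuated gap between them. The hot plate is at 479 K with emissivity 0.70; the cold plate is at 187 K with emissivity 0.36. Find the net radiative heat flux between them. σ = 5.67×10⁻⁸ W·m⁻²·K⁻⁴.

For two infinite grey parallel plates, q = σ(T₁⁴ − T₂⁴)/(1/ε₁ + 1/ε₂ − 1).
T₁⁴ − T₂⁴ = 5.264×10¹⁰ − 1.223×10⁹ = 5.142×10¹⁰ K⁴.
1/ε₁ + 1/ε₂ − 1 = 1.429 + 2.778 − 1 = 3.206.
q = 5.67×10⁻⁸ × 5.142×10¹⁰ / 3.206.

q ≈ 909 W/m²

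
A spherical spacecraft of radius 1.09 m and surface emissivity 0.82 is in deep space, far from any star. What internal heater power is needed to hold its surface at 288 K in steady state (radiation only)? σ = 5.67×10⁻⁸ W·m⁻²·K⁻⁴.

P = εσ·4πr²·T⁴.
4πr² = 14.93 m²; T⁴ = 6.880×10⁹ K⁴.
P = 0.82·5.67×10⁻⁸·14.93·6.880×10⁹.

P ≈ 4780 W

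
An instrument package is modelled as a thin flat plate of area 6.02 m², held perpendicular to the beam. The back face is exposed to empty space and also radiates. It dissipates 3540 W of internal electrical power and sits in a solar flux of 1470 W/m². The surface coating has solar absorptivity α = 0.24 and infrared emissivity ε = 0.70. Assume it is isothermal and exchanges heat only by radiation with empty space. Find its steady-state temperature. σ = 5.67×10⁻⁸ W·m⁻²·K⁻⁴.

At steady state, absorbed solar power + internal power = radiated power.
Absorbed: α·S·A_cross = 0.24·1470·6.020 = 2124 W (cross-section A).
Total input = 2124 + 3540 = 5664 W.
Radiated: εσ·A_surf·T⁴ with A_surf = 2A = 12.04 m².
T⁴ = 5664/(0.70·5.67×10⁻⁸·12.04) = 1.185×10¹⁰ K⁴.

T ≈ 330 K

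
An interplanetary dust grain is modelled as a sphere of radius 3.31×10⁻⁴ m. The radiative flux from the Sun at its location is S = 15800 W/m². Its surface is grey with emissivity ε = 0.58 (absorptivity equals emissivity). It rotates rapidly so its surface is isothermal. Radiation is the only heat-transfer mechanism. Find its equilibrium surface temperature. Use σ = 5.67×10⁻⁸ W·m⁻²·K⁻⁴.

T ≈ 514 K

At equilibrium, absorbed power = emitted power.
Absorbing cross-section = πr² = 3.442×10⁻⁷ m²; emitting surface = 4πr² = 1.377×10⁻⁶ m² (ratio 4).
εS·A_cross = εσ·A_surf·T⁴  ⇒  T⁴ = S/(4σ)   (ε cancels).
T⁴ = 15800/(4·5.67×10⁻⁸) = 6.966×10¹⁰ K⁴.
T = (6.966×10¹⁰)^(1/4).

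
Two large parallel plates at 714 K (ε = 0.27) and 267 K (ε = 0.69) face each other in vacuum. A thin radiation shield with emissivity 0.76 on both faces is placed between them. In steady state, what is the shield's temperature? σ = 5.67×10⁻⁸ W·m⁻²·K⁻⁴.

In steady state the net flux on the hot side equals that on the cold side.
σ(T₁⁴−T_s⁴)/D₁ = σ(T_s⁴−T₂⁴)/D₂, with D₁ = 1/ε₁+1/ε_s−1 = 4.019, D₂ = 1/ε_s+1/ε₂−1 = 1.765.
Solve for T_s⁴: T_s⁴ = (D₂·T₁⁴ + D₁·T₂⁴)/(D₁+D₂) = 8.283×10¹⁰ K⁴.

T_s ≈ 536 K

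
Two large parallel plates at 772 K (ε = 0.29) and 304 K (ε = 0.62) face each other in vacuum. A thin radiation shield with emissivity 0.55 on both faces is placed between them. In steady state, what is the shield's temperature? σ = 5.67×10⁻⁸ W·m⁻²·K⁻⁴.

In steady state the net flux on the hot side equals that on the cold side.
σ(T₁⁴−T_s⁴)/D₁ = σ(T_s⁴−T₂⁴)/D₂, with D₁ = 1/ε₁+1/ε_s−1 = 4.266, D₂ = 1/ε_s+1/ε₂−1 = 2.431.
Solve for T_s⁴: T_s⁴ = (D₂·T₁⁴ + D₁·T₂⁴)/(D₁+D₂) = 1.344×10¹¹ K⁴.

T_s ≈ 605 K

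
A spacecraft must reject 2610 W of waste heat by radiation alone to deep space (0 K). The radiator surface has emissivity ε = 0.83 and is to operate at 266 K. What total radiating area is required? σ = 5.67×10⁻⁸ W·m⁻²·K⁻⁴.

P = εσA T⁴ ⇒ A = P/(εσT⁴).
T⁴ = 5.006×10⁹ K⁴.
A = 2610/(0.83 × 5.67×10⁻⁸ × 5.006×10⁹).

A ≈ 11.1 m²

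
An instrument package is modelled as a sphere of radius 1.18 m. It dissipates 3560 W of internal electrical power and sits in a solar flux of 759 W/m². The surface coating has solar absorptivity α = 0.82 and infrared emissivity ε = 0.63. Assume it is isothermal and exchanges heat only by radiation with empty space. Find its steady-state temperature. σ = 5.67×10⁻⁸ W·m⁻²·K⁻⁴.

T ≈ 317 K

At steady state, absorbed solar power + internal power = radiated power.
Absorbed: α·S·A_cross = 0.82·759·4.374 = 2723 W (cross-section πr²).
Total input = 2723 + 3560 = 6283 W.
Radiated: εσ·A_surf·T⁴ with A_surf = 4πr² = 17.50 m².
T⁴ = 6283/(0.63·5.67×10⁻⁸·17.50) = 1.005×10¹⁰ K⁴.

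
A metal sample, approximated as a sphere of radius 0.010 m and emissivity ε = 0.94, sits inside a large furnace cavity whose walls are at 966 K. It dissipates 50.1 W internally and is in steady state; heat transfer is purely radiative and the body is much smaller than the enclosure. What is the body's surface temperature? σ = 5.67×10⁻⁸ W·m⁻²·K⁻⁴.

For a small grey body in a large enclosure, net radiated power = εσA(T⁴ − T_w⁴).
Steady state: P = εσA(T⁴ − T_w⁴) with A = 4πr² = 0.001257 m².
T⁴ = P/(εσA) + T_w⁴ = 50.1/(0.94·5.67×10⁻⁸·0.001257) + (966)⁴
    = 7.480×10¹¹ + 8.708×10¹¹ = 1.619×10¹² K⁴.

T ≈ 1130 K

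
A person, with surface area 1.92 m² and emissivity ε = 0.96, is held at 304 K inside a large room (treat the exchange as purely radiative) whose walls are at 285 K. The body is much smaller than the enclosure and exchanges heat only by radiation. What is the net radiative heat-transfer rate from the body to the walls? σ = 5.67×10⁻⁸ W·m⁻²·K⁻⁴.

For a small grey body in a large enclosure: P_net = εσA(T_body⁴ − T_wall⁴).
A = 1.92 m²; T_body⁴ − T_wall⁴ = 8.541×10⁹ − 6.598×10⁹ = 1.943×10⁹ K⁴.
|P_net| = 0.96·5.67×10⁻⁸·1.920·1.943×10⁹.

P_net ≈ 203 W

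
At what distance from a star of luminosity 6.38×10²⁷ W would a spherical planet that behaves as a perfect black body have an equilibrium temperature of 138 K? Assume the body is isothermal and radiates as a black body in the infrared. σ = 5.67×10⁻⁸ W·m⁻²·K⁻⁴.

For an isothermal black-emitting sphere, (1−a)S·πr² = σ·4πr²·T⁴ ⇒ S = 4σT⁴/(1−a).
S = 4·5.67×10⁻⁸·(138)⁴/1.00 = 82.25 W/m².
Flux falls as S = L/(4πd²), so d = √(L/(4πS)) = √(6.38×10²⁷/(4π·82.25)).

d ≈ 2.48×10¹² m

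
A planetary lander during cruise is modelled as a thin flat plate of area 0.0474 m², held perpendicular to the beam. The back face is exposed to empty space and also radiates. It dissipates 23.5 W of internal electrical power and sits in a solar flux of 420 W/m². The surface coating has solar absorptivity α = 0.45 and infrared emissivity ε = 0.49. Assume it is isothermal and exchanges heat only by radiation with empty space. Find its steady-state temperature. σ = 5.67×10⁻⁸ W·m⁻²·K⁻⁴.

T ≈ 333 K

At steady state, absorbed solar power + internal power = radiated power.
Absorbed: α·S·A_cross = 0.45·420·0.04740 = 8.959 W (cross-section A).
Total input = 8.959 + 23.5 = 32.46 W.
Radiated: εσ·A_surf·T⁴ with A_surf = 2A = 0.09480 m².
T⁴ = 32.46/(0.49·5.67×10⁻⁸·0.09480) = 1.232×10¹⁰ K⁴.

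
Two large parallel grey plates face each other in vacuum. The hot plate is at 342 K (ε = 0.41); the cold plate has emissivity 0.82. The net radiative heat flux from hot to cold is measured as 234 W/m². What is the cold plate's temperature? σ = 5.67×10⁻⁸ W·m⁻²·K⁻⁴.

q = σ(T₁⁴ − T₂⁴)/(1/ε₁ + 1/ε₂ − 1); denominator = 2.659.
T₂⁴ = T₁⁴ − q·(1/ε₁+1/ε₂−1)/σ = 1.368×10¹⁰ − 234·2.659/5.67×10⁻⁸
    = 2.709×10⁹ K⁴.

T₂ ≈ 228 K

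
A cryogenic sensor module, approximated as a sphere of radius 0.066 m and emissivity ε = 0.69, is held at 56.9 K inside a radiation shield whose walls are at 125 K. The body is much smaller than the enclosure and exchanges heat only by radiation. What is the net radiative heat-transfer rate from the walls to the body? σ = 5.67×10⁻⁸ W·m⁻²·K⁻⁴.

For a small grey body in a large enclosure: P_net = εσA(T_body⁴ − T_wall⁴).
A = 4πr² = 0.05474 m²; T_body⁴ − T_wall⁴ = 1.048×10⁷ − 2.441×10⁸ = -2.337×10⁸ K⁴.
|P_net| = 0.69·5.67×10⁻⁸·0.05474·2.337×10⁸.

P_net ≈ 0.500 W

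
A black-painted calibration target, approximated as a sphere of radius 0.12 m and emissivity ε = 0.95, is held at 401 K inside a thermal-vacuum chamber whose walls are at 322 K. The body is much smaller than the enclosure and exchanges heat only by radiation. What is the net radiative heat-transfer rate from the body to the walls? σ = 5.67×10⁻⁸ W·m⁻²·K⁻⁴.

P_net ≈ 147 W

For a small grey body in a large enclosure: P_net = εσA(T_body⁴ − T_wall⁴).
A = 4πr² = 0.1810 m²; T_body⁴ − T_wall⁴ = 2.586×10¹⁰ − 1.075×10¹⁰ = 1.511×10¹⁰ K⁴.
|P_net| = 0.95·5.67×10⁻⁸·0.1810·1.511×10¹⁰.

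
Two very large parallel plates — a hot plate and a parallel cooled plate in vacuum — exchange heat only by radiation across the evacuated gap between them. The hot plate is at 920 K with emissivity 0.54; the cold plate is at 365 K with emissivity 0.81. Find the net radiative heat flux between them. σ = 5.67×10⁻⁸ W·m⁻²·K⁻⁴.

q ≈ 19000 W/m²

For two infinite grey parallel plates, q = σ(T₁⁴ − T₂⁴)/(1/ε₁ + 1/ε₂ − 1).
T₁⁴ − T₂⁴ = 7.164×10¹¹ − 1.775×10¹⁰ = 6.986×10¹¹ K⁴.
1/ε₁ + 1/ε₂ − 1 = 1.852 + 1.235 − 1 = 2.086.
q = 5.67×10⁻⁸ × 6.986×10¹¹ / 2.086.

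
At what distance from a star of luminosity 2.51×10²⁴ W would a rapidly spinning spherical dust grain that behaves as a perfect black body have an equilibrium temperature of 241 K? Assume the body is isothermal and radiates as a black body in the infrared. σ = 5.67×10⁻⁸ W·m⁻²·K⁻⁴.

For an isothermal black-emitting sphere, (1−a)S·πr² = σ·4πr²·T⁴ ⇒ S = 4σT⁴/(1−a).
S = 4·5.67×10⁻⁸·(241)⁴/1.00 = 765.1 W/m².
Flux falls as S = L/(4πd²), so d = √(L/(4πS)) = √(2.51×10²⁴/(4π·765.1)).

d ≈ 1.62×10¹⁰ m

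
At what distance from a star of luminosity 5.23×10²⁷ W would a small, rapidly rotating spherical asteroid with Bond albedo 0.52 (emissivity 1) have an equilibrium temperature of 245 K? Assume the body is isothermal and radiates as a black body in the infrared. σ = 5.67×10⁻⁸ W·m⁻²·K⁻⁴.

d ≈ 4.94×10¹¹ m

For an isothermal black-emitting sphere, (1−a)S·πr² = σ·4πr²·T⁴ ⇒ S = 4σT⁴/(1−a).
S = 4·5.67×10⁻⁸·(245)⁴/0.480 = 1702 W/m².
Flux falls as S = L/(4πd²), so d = √(L/(4πS)) = √(5.23×10²⁷/(4π·1702)).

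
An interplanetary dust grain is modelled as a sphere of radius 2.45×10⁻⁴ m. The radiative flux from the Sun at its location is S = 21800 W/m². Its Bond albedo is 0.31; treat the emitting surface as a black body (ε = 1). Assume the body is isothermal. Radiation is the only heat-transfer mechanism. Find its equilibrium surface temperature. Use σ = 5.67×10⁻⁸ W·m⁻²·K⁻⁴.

At equilibrium, absorbed power = emitted power.
Absorbing cross-section = πr² = 1.886×10⁻⁷ m²; emitting surface = 4πr² = 7.543×10⁻⁷ m² (ratio 4).
(1−a)S·A_cross = εσ·A_surf·T⁴  ⇒  T⁴ = (1−a)S/(4σ).
T⁴ = 0.690·21800/(4·5.67×10⁻⁸) = 6.632×10¹⁰ K⁴.
T = (6.632×10¹⁰)^(1/4).

T ≈ 507 K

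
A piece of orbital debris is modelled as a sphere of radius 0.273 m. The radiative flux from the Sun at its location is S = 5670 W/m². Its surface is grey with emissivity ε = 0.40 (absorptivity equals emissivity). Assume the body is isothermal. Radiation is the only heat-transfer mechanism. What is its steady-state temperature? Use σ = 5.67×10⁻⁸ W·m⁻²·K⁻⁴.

T ≈ 398 K

At equilibrium, absorbed power = emitted power.
Absorbing cross-section = πr² = 0.2341 m²; emitting surface = 4πr² = 0.9366 m² (ratio 4).
εS·A_cross = εσ·A_surf·T⁴  ⇒  T⁴ = S/(4σ)   (ε cancels).
T⁴ = 5670/(4·5.67×10⁻⁸) = 2.500×10¹⁰ K⁴.
T = (2.500×10¹⁰)^(1/4).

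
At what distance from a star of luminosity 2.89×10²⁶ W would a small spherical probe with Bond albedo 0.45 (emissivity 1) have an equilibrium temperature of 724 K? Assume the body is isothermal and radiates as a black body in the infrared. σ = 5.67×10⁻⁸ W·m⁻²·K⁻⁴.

For an isothermal black-emitting sphere, (1−a)S·πr² = σ·4πr²·T⁴ ⇒ S = 4σT⁴/(1−a).
S = 4·5.67×10⁻⁸·(724)⁴/0.550 = 1.133×10⁵ W/m².
Flux falls as S = L/(4πd²), so d = √(L/(4πS)) = √(2.89×10²⁶/(4π·1.133×10⁵)).

d ≈ 1.42×10¹⁰ m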